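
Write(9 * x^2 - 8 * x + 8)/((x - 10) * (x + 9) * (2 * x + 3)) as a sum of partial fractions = -7/(15*(2*x + 3)) + 809/(285*(x + 9)) + 36/(19*(x - 10))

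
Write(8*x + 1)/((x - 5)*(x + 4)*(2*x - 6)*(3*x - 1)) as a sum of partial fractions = 99/(2912*(3*x - 1)) + 31/(1638*(x + 4)) - 25/(224*(x - 3)) + 41/(504*(x - 5))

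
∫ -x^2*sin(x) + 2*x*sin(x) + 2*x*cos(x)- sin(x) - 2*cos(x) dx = (x - 1)^2*cos(x) + C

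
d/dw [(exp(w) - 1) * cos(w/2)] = -exp(w)*sin(w/2)/2 + exp(w)*cos(w/2) + sin(w/2)/2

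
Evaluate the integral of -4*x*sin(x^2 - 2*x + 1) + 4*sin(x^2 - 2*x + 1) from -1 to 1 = 2 - 2*cos(4)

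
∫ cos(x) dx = sin(x) + C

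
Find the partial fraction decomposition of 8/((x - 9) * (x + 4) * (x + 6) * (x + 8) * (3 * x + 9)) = 1/(255*(x + 8)) - 2/(135*(x + 6)) + 1/(39*(x + 4)) - 2/(135*(x + 3)) + 2/(29835*(x - 9))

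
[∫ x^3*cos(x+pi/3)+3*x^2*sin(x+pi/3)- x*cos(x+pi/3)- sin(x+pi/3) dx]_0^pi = -sqrt(3)*(-pi + pi^3)/2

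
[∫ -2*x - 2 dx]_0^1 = -3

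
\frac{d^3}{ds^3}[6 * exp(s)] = 6*exp(s)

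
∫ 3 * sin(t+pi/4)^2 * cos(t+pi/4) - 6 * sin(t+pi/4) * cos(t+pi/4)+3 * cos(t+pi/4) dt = (sin(t + pi/4) - 1)^3 + C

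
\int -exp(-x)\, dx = exp(-x) + C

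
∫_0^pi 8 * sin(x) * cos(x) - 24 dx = -24*pi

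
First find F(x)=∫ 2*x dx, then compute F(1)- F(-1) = 0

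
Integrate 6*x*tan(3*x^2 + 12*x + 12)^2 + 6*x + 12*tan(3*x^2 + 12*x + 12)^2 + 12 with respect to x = tan(3*(x + 2)^2) + C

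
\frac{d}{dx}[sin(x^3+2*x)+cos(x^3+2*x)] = -3*x^2*sin(x^3 + 2*x) + 3*x^2*cos(x^3 + 2*x) - 2*sin(x^3 + 2*x) + 2*cos(x^3 + 2*x)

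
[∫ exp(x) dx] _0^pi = -1 + exp(pi)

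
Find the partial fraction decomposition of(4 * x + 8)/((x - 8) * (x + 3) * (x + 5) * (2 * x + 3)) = -16/(399*(2*x + 3)) + 6/(91*(x + 5)) - 2/(33*(x + 3)) + 40/(2717*(x - 8))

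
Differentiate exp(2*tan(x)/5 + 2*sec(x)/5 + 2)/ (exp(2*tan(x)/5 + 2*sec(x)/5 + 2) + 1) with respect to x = 2*(sin(x) + 1)*exp(2)*exp(2/(5*cos(x)))*exp(2*tan(x)/5)/(5*(exp(2)*exp(2/(5*cos(x)))*exp(2*tan(x)/5) + 1)^2*cos(x)^2)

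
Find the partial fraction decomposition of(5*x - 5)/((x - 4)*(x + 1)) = 2/(x + 1) + 3/(x - 4)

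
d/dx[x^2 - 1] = 2*x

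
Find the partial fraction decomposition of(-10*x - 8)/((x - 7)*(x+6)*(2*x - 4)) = 1/(4*(x + 6)) + 7/(20*(x - 2)) - 3/(5*(x - 7))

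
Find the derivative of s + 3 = 1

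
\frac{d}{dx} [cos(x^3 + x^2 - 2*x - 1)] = (-3*x^2 - 2*x + 2)*sin(x^3 + x^2 - 2*x - 1)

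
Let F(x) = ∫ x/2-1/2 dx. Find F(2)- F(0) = 0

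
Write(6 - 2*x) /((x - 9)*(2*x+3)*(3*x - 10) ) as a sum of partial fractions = 6/(493*(3*x - 10)) + 12/(203*(2*x + 3)) - 4/(119*(x - 9))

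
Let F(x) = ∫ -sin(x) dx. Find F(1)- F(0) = -1 + cos(1)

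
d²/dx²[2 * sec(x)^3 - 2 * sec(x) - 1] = 2/cos(x) - 22/cos(x)^3 + 24/cos(x)^5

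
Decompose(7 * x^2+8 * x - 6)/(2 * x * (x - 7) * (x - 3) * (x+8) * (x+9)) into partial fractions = 163/(1152*(x + 9)) - 63/(440*(x + 8)) - 9/(352*(x - 3)) + 131/(4480*(x - 7)) - 1/(504*x)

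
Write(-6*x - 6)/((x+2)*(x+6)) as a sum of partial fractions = -15/(2*(x + 6)) + 3/(2*(x + 2))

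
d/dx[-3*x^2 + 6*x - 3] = 6 - 6*x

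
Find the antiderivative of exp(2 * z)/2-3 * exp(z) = (exp(z) - 6)^2/4 + C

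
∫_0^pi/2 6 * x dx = 3*pi^2/4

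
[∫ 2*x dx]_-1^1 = 0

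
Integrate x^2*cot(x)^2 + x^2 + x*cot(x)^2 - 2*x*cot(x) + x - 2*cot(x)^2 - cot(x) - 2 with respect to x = (-x^2 - x + 2)*cot(x) + C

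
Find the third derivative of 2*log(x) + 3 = 4/x^3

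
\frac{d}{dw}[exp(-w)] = -exp(-w)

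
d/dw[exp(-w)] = -exp(-w)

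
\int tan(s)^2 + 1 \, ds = tan(s) + C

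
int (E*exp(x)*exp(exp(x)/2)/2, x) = exp(exp(x)/2 + 1) + C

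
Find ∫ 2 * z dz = z^2 + C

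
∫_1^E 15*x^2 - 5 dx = -5*E + 5*exp(3)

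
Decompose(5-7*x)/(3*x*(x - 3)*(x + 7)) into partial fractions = 9/(35*(x + 7)) - 8/(45*(x - 3)) - 5/(63*x)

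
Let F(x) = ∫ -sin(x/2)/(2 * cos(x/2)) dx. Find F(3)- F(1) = log(cos(3/2)) - log(cos(1/2))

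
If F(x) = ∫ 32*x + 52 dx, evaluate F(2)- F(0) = 168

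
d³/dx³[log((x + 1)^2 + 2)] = (4*x^3 + 12*x^2 - 12*x - 20)/(x^6 + 6*x^5 + 21*x^4 + 44*x^3 + 63*x^2 + 54*x + 27)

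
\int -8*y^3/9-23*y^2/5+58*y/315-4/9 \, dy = -2*y^4/9 - 23*y^3/15 + 29*y^2/315 - 4*y/9 + C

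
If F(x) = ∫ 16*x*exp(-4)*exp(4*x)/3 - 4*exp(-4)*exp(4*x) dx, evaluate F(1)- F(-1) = 8*exp(-8)/3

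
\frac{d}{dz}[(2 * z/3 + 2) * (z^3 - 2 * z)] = 8*z^3/3 + 6*z^2 - 8*z/3 - 4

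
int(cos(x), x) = sin(x) + C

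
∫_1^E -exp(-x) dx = -exp(-1) + exp(-E)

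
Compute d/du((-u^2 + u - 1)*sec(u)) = (-u^2*sin(u)/cos(u) + u*sin(u)/cos(u) - 2*u - sin(u)/cos(u) + 1)/cos(u)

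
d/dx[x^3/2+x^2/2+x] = 3*x^2/2 + x + 1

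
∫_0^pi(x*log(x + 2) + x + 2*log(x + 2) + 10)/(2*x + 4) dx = -5*log(2) + (pi/2 + 5)*log(2 + pi)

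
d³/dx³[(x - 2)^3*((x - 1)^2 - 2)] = 60*x^2 - 192*x + 138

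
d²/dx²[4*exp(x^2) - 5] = 16*x^2*exp(x^2) + 8*exp(x^2)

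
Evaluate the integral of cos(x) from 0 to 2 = sin(2)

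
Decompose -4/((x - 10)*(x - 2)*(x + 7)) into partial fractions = -4/(153*(x + 7)) + 1/(18*(x - 2)) - 1/(34*(x - 10))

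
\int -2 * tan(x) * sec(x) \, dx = -2*sec(x) + C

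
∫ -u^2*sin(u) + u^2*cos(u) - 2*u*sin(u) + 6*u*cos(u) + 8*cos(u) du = sqrt(2)*(u + 2)^2*sin(u + pi/4) + C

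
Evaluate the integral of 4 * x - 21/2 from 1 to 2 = -9/2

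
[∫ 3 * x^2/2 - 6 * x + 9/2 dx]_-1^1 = 10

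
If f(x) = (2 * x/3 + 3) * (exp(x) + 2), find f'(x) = 2*x*exp(x)/3 + 11*exp(x)/3 + 4/3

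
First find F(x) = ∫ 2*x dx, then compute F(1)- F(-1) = 0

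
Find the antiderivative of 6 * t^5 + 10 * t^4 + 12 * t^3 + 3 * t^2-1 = t^6 + 2*t^5 + 3*t^4 + t^3 - t + C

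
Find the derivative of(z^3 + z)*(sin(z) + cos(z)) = sqrt(2)*(z^3*cos(z + pi/4) + 3*z^2*sin(z + pi/4) + z*cos(z + pi/4) + sin(z + pi/4))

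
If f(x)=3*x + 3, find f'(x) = 3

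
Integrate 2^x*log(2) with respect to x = 2^x + C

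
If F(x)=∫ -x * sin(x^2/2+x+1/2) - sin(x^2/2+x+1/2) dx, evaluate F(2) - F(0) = -cos(1/2) + cos(9/2)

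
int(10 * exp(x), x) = 10*exp(x) + C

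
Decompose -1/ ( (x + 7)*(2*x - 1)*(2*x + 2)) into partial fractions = -2/(45*(2*x - 1)) - 1/(180*(x + 7)) + 1/(36*(x + 1))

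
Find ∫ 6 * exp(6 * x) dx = exp(6*x) + C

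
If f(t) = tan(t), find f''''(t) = 24*tan(t)^5 + 40*tan(t)^3 + 16*tan(t)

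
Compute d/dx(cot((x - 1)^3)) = -3*(x - 1)^2/sin(x^3 - 3*x^2 + 3*x - 1)^2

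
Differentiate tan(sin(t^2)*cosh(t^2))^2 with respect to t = 4*t*(sin(t^2)*sinh(t^2) + cos(t^2)*cosh(t^2))*sin(sin(t^2)*cosh(t^2))/cos(sin(t^2)*cosh(t^2))^3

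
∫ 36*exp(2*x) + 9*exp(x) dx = (18*exp(x) + 9)*exp(x) + C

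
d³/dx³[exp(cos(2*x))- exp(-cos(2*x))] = (-8*exp(2*cos(2*x))*sin(2*x)^3 + 24*exp(2*cos(2*x))*sin(2*x)*cos(2*x) + 8*exp(2*cos(2*x))*sin(2*x) - 8*sin(2*x)^3 - 24*sin(2*x)*cos(2*x) + 8*sin(2*x))*exp(-cos(2*x))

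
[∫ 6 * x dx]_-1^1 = 0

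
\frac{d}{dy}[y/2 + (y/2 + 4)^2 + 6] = y/2 + 9/2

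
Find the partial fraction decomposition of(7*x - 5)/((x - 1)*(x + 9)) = 34/(5*(x + 9)) + 1/(5*(x - 1))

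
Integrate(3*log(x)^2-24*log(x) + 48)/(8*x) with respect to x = (log(x) - 4)^3/8 + C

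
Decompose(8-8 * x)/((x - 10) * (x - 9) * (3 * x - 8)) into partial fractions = -60/(209*(3*x - 8)) + 64/(19*(x - 9)) - 36/(11*(x - 10))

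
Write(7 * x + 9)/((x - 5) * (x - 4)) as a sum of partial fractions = -37/(x - 4) + 44/(x - 5)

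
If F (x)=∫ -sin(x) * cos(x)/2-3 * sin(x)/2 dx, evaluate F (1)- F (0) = -3/2 - sin(1)^2/4 + 3*cos(1)/2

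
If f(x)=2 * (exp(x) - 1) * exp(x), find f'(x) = 4*exp(2*x) - 2*exp(x)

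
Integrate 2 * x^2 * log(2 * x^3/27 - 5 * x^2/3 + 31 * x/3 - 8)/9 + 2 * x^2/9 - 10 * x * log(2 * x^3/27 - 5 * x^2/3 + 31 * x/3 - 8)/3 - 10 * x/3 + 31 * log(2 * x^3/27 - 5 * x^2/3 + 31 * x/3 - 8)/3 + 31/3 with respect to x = (2*x^3 - 45*x^2 + 279*x - 216)*log(2*x^3/27 - 5*x^2/3 + 31*x/3 - 8)/27 + C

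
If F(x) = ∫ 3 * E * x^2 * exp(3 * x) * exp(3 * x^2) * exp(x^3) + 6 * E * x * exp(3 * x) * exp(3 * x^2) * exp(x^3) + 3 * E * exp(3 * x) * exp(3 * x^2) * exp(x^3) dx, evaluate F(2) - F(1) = -exp(8) + exp(27)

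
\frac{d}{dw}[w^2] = 2*w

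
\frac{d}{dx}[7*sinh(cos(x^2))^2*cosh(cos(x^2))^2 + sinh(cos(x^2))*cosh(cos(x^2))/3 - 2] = -2*x*(7*sinh(4*cos(x^2))/2 + cosh(2*cos(x^2))/3)*sin(x^2)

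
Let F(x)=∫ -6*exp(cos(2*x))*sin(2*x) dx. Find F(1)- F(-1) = 0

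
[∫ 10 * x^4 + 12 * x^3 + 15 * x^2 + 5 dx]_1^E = -18 + (2 + (1 + E)^2)*(-exp(2) + 1 + E + 2*exp(3))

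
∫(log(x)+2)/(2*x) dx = (log(x) + 2)^2/4 + C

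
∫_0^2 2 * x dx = 4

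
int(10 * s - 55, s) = 5*s^2 - 55*s + C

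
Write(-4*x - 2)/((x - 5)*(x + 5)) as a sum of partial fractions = -9/(5*(x + 5)) - 11/(5*(x - 5))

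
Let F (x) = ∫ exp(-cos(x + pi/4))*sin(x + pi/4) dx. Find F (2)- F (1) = -exp(-cos(pi/4 + 1)) + exp(-cos(pi/4 + 2))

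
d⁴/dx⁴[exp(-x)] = exp(-x)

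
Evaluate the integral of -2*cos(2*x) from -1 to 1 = -2*sin(2)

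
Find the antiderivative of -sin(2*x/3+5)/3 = cos(2*x/3 + 5)/2 + C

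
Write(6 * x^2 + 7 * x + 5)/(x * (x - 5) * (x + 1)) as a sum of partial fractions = 2/(3*(x + 1)) + 19/(3*(x - 5)) - 1/x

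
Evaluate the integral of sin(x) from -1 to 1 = 0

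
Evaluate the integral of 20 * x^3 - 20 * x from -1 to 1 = 0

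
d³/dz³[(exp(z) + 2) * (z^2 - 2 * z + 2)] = z^2*exp(z) + 4*z*exp(z) + 2*exp(z)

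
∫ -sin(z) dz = cos(z) + C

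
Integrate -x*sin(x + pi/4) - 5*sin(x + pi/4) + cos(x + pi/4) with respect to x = (x + 5)*cos(x + pi/4) + C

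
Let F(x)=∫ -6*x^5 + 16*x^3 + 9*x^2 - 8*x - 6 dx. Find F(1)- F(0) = -4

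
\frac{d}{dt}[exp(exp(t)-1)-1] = exp(t + exp(t) - 1)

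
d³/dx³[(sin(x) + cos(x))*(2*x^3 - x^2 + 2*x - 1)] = -2*sqrt(2)*x^3*cos(x + pi/4) - 19*x^2*sin(x) - 17*x^2*cos(x) - 28*x*sin(x) + 40*x*cos(x) + 11*sin(x) + cos(x)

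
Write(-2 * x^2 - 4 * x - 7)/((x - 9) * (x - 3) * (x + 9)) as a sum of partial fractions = -133/(216*(x + 9)) + 37/(72*(x - 3)) - 205/(108*(x - 9))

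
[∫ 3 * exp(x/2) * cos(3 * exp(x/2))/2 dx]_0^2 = -sin(3) + sin(3*E)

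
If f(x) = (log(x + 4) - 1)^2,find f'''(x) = (4*log(x + 4) - 10)/(x^3 + 12*x^2 + 48*x + 64)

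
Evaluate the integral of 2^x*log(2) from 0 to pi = -1 + 2^pi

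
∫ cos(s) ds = sin(s) + C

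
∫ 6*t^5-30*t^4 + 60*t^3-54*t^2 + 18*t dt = t^6 - 6*t^5 + 15*t^4 - 18*t^3 + 9*t^2 + C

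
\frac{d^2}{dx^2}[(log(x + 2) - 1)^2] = (4 - 2*log(x + 2))/(x^2 + 4*x + 4)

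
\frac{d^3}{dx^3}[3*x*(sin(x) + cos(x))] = 3*x*sin(x) - 3*x*cos(x) - 9*sin(x) - 9*cos(x)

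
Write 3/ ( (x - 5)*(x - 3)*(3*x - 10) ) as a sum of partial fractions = -27/(5*(3*x - 10)) + 3/(2*(x - 3)) + 3/(10*(x - 5))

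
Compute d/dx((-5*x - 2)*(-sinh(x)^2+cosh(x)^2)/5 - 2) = -1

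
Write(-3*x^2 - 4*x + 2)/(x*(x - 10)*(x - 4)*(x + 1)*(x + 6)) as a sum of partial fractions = -41/(2400*(x + 6)) - 3/(275*(x + 1)) + 31/(600*(x - 4)) - 169/(5280*(x - 10)) + 1/(120*x)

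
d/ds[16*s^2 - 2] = 32*s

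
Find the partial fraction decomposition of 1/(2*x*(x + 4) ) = -1/(8*(x + 4)) + 1/(8*x)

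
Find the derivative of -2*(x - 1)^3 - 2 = -6*x^2 + 12*x - 6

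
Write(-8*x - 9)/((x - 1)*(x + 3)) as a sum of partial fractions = -15/(4*(x + 3)) - 17/(4*(x - 1))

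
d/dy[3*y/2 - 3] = 3/2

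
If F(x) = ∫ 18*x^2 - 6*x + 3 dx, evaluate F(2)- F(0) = 42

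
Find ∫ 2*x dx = x^2 + C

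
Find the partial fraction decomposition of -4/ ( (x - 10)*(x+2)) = 1/(3*(x + 2)) - 1/(3*(x - 10))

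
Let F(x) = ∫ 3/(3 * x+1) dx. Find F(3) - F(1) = -log(4) + log(10)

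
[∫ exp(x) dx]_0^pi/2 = -1 + exp(pi/2)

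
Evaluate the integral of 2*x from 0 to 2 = 4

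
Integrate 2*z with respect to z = z^2 + C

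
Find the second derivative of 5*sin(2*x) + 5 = -20*sin(2*x)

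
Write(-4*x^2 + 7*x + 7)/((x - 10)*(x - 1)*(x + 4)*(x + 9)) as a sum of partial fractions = 2/(5*(x + 9)) - 17/(70*(x + 4)) - 1/(45*(x - 1)) - 17/(126*(x - 10))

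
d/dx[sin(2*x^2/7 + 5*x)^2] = (4*x/7 + 5)*sin(2*x*(2*x/7 + 5))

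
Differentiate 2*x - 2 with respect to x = 2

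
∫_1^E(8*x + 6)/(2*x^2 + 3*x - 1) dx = -4*log(2) + 2*log(-1 + 3*E + 2*exp(2))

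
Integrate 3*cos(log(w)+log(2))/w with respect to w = 3*sin(log(2*w)) + C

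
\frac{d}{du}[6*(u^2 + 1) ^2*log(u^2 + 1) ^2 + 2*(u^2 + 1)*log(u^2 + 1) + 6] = 24*u^3*log(u^2 + 1)^2 + 24*u^3*log(u^2 + 1) + 24*u*log(u^2 + 1)^2 + 28*u*log(u^2 + 1) + 4*u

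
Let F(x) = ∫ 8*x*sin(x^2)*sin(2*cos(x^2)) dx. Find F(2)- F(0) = 2*cos(2*cos(4)) - 2*cos(2)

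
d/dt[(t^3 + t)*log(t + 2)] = (3*t^3*log(t + 2) + t^3 + 6*t^2*log(t + 2) + t*log(t + 2) + t + 2*log(t + 2))/(t + 2)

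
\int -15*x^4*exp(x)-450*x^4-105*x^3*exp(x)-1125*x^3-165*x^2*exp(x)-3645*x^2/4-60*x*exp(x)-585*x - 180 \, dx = -15*x*(x + 1)*(x + 2)*(24*x^2 + 4*x*exp(x) + 3*x + 24)/4 + C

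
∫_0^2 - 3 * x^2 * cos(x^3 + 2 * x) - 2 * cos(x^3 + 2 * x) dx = -sin(12)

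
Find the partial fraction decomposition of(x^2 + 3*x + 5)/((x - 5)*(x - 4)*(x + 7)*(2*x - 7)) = 74/(21*(2*x - 7)) - 1/(84*(x + 7)) - 3/(x - 4) + 5/(4*(x - 5))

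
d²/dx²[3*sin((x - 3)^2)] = -12*x^2*sin(x^2 - 6*x + 9) + 72*x*sin(x^2 - 6*x + 9) - 108*sin(x^2 - 6*x + 9) + 6*cos(x^2 - 6*x + 9)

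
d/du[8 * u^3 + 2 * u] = 24*u^2 + 2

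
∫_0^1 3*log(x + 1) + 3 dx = 6*log(2)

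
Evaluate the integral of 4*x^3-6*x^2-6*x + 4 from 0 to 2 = -4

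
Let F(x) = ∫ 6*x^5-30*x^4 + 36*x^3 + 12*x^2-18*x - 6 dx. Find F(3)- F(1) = 16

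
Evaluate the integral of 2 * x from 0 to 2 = 4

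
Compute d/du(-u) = -1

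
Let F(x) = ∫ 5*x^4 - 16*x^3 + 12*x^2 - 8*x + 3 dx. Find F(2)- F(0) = -10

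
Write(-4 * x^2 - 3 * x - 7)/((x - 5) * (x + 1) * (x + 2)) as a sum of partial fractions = -17/(7*(x + 2)) + 4/(3*(x + 1)) - 61/(21*(x - 5))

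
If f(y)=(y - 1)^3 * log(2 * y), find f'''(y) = (6*y^3*log(y) + 6*y^3*log(2) + 11*y^3 - 6*y^2 - 3*y - 2)/y^3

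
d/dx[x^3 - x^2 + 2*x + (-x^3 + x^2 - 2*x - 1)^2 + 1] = 6*x^5 - 10*x^4 + 20*x^3 - 3*x^2 + 2*x + 6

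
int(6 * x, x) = 3*x^2 + C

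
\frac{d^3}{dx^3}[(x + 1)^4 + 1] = 24*x + 24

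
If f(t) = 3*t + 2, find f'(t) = 3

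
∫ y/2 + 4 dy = y^2/4 + 4*y + C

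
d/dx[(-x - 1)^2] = 2*x + 2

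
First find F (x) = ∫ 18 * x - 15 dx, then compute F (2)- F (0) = 6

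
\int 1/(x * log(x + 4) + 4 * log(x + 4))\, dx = log(log(x + 4)) + C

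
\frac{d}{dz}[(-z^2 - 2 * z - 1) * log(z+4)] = (-2*z^2*log(z + 4) - z^2 - 10*z*log(z + 4) - 2*z - 8*log(z + 4) - 1)/(z + 4)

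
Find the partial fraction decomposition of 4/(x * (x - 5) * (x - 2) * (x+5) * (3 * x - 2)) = 81/(442*(3*x - 2)) + 2/(2975*(x + 5)) - 1/(42*(x - 2)) + 2/(975*(x - 5)) - 1/(25*x)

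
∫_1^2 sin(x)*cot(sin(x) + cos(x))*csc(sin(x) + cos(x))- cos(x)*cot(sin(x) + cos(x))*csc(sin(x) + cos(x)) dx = -csc(cos(1) + sin(1)) + csc(cos(2) + sin(2))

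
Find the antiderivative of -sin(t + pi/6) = cos(t + pi/6) + C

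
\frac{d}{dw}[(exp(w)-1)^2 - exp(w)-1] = 2*exp(2*w) - 3*exp(w)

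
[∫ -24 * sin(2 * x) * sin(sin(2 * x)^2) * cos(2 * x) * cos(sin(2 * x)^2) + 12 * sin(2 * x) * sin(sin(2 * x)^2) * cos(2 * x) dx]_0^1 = 3*(-1 + cos(sin(2)^2))*cos(sin(2)^2)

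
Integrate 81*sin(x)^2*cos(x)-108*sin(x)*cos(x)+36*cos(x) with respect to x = (3*sin(x) - 2)^3 + C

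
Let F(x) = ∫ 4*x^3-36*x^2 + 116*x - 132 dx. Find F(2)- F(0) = -112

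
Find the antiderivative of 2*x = x^2 + C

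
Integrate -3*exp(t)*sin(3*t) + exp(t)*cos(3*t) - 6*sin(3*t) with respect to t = (exp(t) + 2)*cos(3*t) + C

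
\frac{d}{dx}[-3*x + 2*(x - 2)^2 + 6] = 4*x - 11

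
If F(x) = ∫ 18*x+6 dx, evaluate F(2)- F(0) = 48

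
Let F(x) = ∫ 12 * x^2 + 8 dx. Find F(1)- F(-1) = 24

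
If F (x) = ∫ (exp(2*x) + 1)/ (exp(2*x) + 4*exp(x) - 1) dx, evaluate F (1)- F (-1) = -log(-E + exp(-1) + 4) + log(-exp(-1) + E + 4)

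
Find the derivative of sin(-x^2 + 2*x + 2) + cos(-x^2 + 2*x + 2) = 2*x*sin(-x^2 + 2*x + 2) - 2*x*cos(-x^2 + 2*x + 2) - 2*sin(-x^2 + 2*x + 2) + 2*cos(-x^2 + 2*x + 2)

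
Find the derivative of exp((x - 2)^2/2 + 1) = x*exp(x^2/2 - 2*x + 3) - 2*exp(x^2/2 - 2*x + 3)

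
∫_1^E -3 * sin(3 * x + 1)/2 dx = cos(1 + 3*E)/2 - cos(4)/2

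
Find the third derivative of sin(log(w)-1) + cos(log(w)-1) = 2*(sin(log(w) - 1) + 2*cos(log(w) - 1))/w^3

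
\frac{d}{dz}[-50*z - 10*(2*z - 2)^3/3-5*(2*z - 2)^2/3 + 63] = -80*z^2 + 440*z/3 - 350/3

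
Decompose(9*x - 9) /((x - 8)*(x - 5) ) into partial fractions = -12/(x - 5) + 21/(x - 8)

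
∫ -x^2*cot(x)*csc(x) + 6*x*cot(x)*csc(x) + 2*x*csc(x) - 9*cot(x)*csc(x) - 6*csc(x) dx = (x - 3)^2*csc(x) + C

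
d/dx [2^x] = 2^x*log(2)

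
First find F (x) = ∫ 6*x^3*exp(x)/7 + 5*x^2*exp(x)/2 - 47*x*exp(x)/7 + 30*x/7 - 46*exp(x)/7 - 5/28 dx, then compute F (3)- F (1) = 81*E/14 + 235/14 + 39*exp(3)/14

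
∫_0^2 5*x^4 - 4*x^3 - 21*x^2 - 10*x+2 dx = -56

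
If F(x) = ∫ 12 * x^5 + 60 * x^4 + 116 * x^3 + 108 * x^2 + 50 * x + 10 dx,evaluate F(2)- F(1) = 1270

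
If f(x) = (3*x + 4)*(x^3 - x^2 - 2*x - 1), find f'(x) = 12*x^3 + 3*x^2 - 20*x - 11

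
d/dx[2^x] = 2^x*log(2)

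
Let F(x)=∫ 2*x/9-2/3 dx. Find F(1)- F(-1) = -4/3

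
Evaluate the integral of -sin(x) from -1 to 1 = 0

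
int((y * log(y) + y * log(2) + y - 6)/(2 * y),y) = (y - 6)*log(2*y)/2 + C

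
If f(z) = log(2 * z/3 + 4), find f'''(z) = 2/(z^3 + 18*z^2 + 108*z + 216)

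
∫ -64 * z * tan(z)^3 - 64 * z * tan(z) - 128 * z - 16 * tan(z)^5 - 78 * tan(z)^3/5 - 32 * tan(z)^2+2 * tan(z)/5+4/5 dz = 4*z/5 - 4*(4*z + tan(z)^2)^2 + tan(z)^2/5 + C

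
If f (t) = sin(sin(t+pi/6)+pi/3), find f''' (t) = 3*sin(t + pi/6)*sin(sin(t + pi/6) + pi/3)*cos(t + pi/6) - cos(t + pi/6)^3*cos(sin(t + pi/6) + pi/3) - cos(t + pi/6)*cos(sin(t + pi/6) + pi/3)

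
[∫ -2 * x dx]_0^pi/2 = -pi^2/4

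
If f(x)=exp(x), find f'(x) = exp(x)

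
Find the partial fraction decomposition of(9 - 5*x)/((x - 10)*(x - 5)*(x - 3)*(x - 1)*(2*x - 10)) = 1/(144*(x - 1)) + 3/(56*(x - 3)) - 19/(400*(x - 5)) + 1/(5*(x - 5)^2) - 41/(3150*(x - 10))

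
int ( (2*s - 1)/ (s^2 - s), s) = log(s*(s - 1)) + C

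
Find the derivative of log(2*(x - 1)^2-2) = (2*x - 2)/(x^2 - 2*x)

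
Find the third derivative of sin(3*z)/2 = -27*cos(3*z)/2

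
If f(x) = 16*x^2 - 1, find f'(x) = 32*x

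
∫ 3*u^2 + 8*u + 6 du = u^3 + 4*u^2 + 6*u + C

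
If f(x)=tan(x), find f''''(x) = 24*tan(x)^5 + 40*tan(x)^3 + 16*tan(x)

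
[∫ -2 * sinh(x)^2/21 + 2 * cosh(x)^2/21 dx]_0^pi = 2*pi/21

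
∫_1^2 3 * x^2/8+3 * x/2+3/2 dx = 37/8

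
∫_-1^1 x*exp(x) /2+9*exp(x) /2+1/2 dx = -7*exp(-1)/2 + 1 + 9*E/2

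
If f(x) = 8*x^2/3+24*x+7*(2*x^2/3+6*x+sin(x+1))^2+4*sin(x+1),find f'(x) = 112*x^3/9 + 28*x^2*cos(x + 1)/3 + 168*x^2 + 56*x*sin(x + 1)/3 + 84*x*cos(x + 1) + 1528*x/3 + 84*sin(x + 1) + 7*sin(2*x + 2) + 4*cos(x + 1) + 24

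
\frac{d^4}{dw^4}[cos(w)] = cos(w)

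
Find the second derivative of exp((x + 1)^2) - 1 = 4*x^2*exp(x^2 + 2*x + 1) + 8*x*exp(x^2 + 2*x + 1) + 6*exp(x^2 + 2*x + 1)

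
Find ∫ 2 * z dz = z^2 + C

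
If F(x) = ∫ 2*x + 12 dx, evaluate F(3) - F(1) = 32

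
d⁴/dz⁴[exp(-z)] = exp(-z)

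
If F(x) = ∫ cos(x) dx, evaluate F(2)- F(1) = -sin(1) + sin(2)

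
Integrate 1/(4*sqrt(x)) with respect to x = sqrt(x)/2 + C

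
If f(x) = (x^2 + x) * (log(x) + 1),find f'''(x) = (2*x - 1)/x^2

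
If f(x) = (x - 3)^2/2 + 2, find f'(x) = x - 3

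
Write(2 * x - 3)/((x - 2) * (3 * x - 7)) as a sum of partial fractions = 5/(3*x - 7) - 1/(x - 2)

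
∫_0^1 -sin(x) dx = -1 + cos(1)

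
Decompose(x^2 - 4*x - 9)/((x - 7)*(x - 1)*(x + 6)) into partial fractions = 51/(91*(x + 6)) + 2/(7*(x - 1)) + 2/(13*(x - 7))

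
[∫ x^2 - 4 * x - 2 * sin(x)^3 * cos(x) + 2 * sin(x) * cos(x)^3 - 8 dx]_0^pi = -8*pi - 2*pi^2 + pi^3/3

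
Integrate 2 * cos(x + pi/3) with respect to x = 2*sin(x + pi/3) + C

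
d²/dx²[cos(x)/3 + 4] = -cos(x)/3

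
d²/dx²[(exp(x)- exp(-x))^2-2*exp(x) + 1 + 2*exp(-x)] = (4*exp(4*x) - 2*exp(3*x) + 2*exp(x) + 4)*exp(-2*x)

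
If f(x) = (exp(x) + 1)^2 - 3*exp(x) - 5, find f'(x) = 2*exp(2*x) - exp(x)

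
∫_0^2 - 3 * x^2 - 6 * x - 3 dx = -26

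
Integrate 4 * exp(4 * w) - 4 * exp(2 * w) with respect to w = (exp(2*w) - 1)^2 + C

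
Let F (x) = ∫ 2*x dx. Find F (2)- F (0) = 4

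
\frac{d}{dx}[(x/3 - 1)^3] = x^2/9 - 2*x/3 + 1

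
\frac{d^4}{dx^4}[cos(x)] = cos(x)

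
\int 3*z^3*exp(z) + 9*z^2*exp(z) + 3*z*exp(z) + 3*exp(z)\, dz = 3*z*(z^2 + 1)*exp(z) + C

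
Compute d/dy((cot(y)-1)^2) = 2*(1 - cos(y)/sin(y))/sin(y)^2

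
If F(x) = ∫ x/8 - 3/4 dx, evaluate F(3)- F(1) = -1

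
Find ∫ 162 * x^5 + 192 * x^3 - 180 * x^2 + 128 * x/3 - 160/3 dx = 27*x^6 + 48*x^4 - 60*x^3 + 64*x^2/3 - 160*x/3 + C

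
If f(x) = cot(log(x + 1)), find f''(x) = (1 + 2*cos(log(x + 1))/sin(log(x + 1)))/((x^2 + 2*x + 1)*sin(log(x + 1))^2)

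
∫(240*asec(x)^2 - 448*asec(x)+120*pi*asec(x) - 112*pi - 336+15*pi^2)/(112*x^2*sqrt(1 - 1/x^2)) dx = (80*asec(x)^2 - 224*asec(x) + 60*pi*asec(x) - 112*pi - 336 + 15*pi^2)*asec(x)/112 + C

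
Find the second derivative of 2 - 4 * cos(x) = 4*cos(x)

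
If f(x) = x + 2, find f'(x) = 1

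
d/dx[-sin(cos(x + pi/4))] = sin(x + pi/4)*cos(cos(x + pi/4))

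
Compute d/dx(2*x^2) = 4*x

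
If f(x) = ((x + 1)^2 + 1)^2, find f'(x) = 4*x^3 + 12*x^2 + 16*x + 8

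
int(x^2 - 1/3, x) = x^3/3 - x/3 + C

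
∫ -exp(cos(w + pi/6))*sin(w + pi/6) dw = exp(cos(w + pi/6)) + C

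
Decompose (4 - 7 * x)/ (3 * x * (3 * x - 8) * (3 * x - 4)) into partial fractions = 1/(3*(3*x - 4)) - 11/(24*(3*x - 8)) + 1/(24*x)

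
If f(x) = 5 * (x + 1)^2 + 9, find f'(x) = 10*x + 10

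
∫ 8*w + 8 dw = 4*w^2 + 8*w + C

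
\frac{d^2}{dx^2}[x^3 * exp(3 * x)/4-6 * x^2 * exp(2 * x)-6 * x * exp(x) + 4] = 9*x^3*exp(3*x)/4 + 9*x^2*exp(3*x)/2 - 24*x^2*exp(2*x) + 3*x*exp(3*x)/2 - 48*x*exp(2*x) - 6*x*exp(x) - 12*exp(2*x) - 12*exp(x)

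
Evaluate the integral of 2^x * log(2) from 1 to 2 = 2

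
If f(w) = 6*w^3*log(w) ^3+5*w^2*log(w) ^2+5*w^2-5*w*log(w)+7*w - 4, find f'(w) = 18*w^2*log(w)^3 + 18*w^2*log(w)^2 + 10*w*log(w)^2 + 10*w*log(w) + 10*w - 5*log(w) + 2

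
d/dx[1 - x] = -1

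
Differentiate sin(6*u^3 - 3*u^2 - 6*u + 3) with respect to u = 6*(3*u^2 - u - 1)*cos(6*u^3 - 3*u^2 - 6*u + 3)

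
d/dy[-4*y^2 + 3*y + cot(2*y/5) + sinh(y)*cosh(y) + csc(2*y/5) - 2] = -8*y - 2*cot(2*y/5)^2/5 - 2*cot(2*y/5)*csc(2*y/5)/5 + cosh(2*y) + 13/5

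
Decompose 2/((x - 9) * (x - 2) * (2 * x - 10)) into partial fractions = 1/(21*(x - 2)) - 1/(12*(x - 5)) + 1/(28*(x - 9))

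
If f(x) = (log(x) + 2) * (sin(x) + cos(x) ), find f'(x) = sqrt(2)*(x*log(x)*cos(x + pi/4) + 2*x*cos(x + pi/4) + sin(x + pi/4))/x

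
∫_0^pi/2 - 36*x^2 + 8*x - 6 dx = -3*pi^3/2 - 3*pi + pi^2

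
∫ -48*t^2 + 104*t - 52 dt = -16*t^3 + 52*t^2 - 52*t + C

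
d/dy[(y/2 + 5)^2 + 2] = y/2 + 5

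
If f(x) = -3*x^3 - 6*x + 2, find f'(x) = -9*x^2 - 6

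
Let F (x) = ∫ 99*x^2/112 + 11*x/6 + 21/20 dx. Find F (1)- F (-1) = 753/280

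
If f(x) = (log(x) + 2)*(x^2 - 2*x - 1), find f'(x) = (2*x^2*log(x) + 5*x^2 - 2*x*log(x) - 6*x - 1)/x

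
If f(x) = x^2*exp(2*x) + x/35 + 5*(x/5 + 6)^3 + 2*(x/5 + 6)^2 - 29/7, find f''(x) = 4*x^2*exp(2*x) + 8*x*exp(2*x) + 6*x/25 + 2*exp(2*x) + 184/25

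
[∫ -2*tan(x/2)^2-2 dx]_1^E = -4*tan(E/2) + 4*tan(1/2)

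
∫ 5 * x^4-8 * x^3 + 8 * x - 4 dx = x^5 - 2*x^4 + 4*x^2 - 4*x + C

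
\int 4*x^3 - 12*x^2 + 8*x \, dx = x^4 - 4*x^3 + 4*x^2 + C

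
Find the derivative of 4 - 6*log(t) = -6/t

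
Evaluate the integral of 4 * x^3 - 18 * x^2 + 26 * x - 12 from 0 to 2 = -4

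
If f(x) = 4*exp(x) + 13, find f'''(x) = 4*exp(x)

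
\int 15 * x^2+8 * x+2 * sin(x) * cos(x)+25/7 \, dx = 5*x^3 + 4*x^2 + 25*x/7 + sin(x)^2 + C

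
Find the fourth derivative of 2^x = 2^x*log(2)^4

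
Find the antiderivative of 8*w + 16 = 4*w^2 + 16*w + C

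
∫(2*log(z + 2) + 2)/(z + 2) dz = (log(z + 2) + 1)^2 + C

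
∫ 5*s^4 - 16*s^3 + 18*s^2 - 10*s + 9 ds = s^5 - 4*s^4 + 6*s^3 - 5*s^2 + 9*s + C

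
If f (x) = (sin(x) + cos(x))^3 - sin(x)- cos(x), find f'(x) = sqrt(2)*(3*sin(3*x + pi/4) + cos(x + pi/4))/2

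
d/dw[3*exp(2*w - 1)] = 6*exp(2*w - 1)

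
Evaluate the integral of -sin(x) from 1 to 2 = -cos(1) + cos(2)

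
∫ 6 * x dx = 3*x^2 + C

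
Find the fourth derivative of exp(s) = exp(s)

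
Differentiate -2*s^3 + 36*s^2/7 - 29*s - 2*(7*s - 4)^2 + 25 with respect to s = -6*s^2 - 1300*s/7 + 83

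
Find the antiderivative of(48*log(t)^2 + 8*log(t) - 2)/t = 2*(8*log(t)^2 + 2*log(t) - 1)*log(t) + C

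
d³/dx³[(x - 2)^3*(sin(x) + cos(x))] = x^3*sin(x) - x^3*cos(x) - 15*x^2*sin(x) - 3*x^2*cos(x) + 30*x*sin(x) + 42*x*cos(x) - 2*sin(x) - 58*cos(x)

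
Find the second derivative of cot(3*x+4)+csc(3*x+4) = 18*cot(3*x + 4)^3 + 18*cot(3*x + 4)^2*csc(3*x + 4) + 18*cot(3*x + 4) + 9*csc(3*x + 4)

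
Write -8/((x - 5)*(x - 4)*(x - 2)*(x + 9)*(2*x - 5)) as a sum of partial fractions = -128/(345*(2*x - 5)) - 4/(23023*(x + 9)) + 4/(33*(x - 2)) + 4/(39*(x - 4)) - 4/(105*(x - 5))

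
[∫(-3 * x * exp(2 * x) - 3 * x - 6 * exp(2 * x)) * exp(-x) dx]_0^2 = -9*exp(2) + 9*exp(-2)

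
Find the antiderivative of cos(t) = sin(t) + C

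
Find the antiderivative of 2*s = s^2 + C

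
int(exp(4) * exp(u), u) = exp(u + 4) + C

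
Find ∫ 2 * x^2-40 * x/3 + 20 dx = 2*x^3/3 - 20*x^2/3 + 20*x + C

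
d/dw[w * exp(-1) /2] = exp(-1)/2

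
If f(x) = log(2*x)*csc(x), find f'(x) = (-x*log(x)*cot(x)*csc(x) - x*log(2)*cot(x)*csc(x) + csc(x))/x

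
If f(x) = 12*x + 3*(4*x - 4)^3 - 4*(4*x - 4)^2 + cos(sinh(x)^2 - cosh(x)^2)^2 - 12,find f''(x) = 1152*x - 1280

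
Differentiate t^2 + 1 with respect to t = 2*t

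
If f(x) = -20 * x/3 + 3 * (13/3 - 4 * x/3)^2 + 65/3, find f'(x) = 32*x/3 - 124/3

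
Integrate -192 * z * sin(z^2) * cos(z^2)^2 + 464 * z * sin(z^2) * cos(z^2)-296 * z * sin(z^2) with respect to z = 4*(8*cos(z^2)^2 - 29*cos(z^2) + 37)*cos(z^2) + C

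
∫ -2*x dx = -x^2 + C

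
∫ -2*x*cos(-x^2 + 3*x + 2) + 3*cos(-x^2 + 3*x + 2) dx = sin(-x^2 + 3*x + 2) + C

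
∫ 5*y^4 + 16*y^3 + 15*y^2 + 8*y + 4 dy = y^5 + 4*y^4 + 5*y^3 + 4*y^2 + 4*y + C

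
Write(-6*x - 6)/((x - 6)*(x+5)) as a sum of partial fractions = -24/(11*(x + 5)) - 42/(11*(x - 6))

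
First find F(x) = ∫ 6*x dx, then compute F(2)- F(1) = 9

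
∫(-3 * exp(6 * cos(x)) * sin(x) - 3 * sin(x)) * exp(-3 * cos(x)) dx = 2*sinh(3*cos(x)) + C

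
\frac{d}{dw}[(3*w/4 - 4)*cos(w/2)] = -3*w*sin(w/2)/8 + 2*sin(w/2) + 3*cos(w/2)/4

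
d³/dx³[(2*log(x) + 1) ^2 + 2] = (16*log(x) - 16)/x^3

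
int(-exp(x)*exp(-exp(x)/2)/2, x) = exp(-exp(x)/2) + C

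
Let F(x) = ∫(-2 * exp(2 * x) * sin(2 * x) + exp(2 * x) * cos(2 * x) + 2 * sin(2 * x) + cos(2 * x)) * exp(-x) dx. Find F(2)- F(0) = (-exp(-2) + exp(2))*cos(4)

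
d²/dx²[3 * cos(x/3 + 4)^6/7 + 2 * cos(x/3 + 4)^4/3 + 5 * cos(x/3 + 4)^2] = 10*sin(x/3 + 4)^2*cos(x/3 + 4)^4/7 + 8*sin(x/3 + 4)^2*cos(x/3 + 4)^2/9 + 10*sin(x/3 + 4)^2/9 - 2*cos(x/3 + 4)^6/7 - 8*cos(x/3 + 4)^4/27 - 10*cos(x/3 + 4)^2/9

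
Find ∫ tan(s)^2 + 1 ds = tan(s) + C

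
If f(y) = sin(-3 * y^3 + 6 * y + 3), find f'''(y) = 729*y^6*cos(-3*y^3 + 6*y + 3) - 1458*y^4*cos(-3*y^3 + 6*y + 3) - 486*y^3*sin(-3*y^3 + 6*y + 3) + 972*y^2*cos(-3*y^3 + 6*y + 3) + 324*y*sin(-3*y^3 + 6*y + 3) - 234*cos(-3*y^3 + 6*y + 3)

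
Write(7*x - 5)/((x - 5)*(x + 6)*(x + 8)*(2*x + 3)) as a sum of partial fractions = 124/(1521*(2*x + 3)) + 61/(338*(x + 8)) - 47/(198*(x + 6)) + 30/(1859*(x - 5))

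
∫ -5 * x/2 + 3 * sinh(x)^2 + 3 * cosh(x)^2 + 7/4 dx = -5*x^2/4 + 7*x/4 + 3*sinh(2*x)/2 + C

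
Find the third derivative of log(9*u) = 2/u^3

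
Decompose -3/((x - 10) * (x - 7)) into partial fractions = 1/(x - 7) - 1/(x - 10)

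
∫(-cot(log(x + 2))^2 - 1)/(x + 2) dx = cot(log(x + 2)) + C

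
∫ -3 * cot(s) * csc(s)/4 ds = 3*csc(s)/4 + C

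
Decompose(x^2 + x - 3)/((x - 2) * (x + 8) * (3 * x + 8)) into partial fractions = -13/(224*(3*x + 8)) + 53/(160*(x + 8)) + 3/(140*(x - 2))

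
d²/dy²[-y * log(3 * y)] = -1/y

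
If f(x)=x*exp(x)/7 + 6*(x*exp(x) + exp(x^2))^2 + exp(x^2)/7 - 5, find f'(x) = 12*x^2*exp(2*x) + 24*x^2*exp(x^2 + x) + 12*x*exp(2*x) + x*exp(x)/7 + 24*x*exp(2*x^2) + 2*x*exp(x^2)/7 + 12*x*exp(x^2 + x) + exp(x)/7 + 12*exp(x^2 + x)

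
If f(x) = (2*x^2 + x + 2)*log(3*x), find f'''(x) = (4*x^2 - x + 4)/x^3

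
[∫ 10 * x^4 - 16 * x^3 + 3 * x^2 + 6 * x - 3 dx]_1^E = (-1 + E)^2*(-E + 1 + 2*exp(3))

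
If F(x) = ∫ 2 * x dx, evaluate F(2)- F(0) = 4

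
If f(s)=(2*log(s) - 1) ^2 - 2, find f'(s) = (8*log(s) - 4)/s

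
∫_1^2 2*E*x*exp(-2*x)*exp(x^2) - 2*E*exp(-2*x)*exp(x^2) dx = -1 + E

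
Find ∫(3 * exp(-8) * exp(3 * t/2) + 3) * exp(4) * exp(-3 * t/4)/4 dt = 2*sinh(3*t/4 - 4) + C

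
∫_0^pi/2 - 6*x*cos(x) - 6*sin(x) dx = -3*pi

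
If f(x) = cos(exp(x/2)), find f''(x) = -exp(x/2)*sin(exp(x/2))/4 - exp(x)*cos(exp(x/2))/4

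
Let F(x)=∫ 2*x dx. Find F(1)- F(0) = 1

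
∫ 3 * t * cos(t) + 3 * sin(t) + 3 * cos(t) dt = (3*t + 3)*sin(t) + C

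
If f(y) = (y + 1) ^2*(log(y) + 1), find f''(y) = (2*y^2*log(y) + 5*y^2 + 2*y - 1)/y^2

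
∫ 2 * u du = u^2 + C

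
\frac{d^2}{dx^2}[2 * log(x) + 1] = -2/x^2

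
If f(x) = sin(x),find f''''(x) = sin(x)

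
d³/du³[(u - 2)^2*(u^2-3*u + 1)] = 24*u - 42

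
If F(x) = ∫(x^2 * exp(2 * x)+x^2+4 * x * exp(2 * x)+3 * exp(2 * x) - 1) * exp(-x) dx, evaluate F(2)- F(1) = -4*E - 9*exp(-2) + 4*exp(-1) + 9*exp(2)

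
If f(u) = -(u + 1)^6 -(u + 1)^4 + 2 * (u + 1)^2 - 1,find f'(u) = -6*u^5 - 30*u^4 - 64*u^3 - 72*u^2 - 38*u - 6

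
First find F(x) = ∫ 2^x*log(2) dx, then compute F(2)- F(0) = 3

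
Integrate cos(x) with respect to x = sin(x) + C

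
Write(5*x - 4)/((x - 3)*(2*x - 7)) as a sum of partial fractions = 27/(2*x - 7) - 11/(x - 3)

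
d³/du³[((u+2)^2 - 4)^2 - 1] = 24*u + 48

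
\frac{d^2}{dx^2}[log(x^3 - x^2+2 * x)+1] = (-3*x^4 + 4*x^3 - 2*x^2 + 4*x - 4)/(x^6 - 2*x^5 + 5*x^4 - 4*x^3 + 4*x^2)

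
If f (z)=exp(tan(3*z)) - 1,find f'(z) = 3*exp(tan(3*z))/cos(3*z)^2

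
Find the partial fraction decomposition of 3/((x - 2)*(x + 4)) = -1/(2*(x + 4)) + 1/(2*(x - 2))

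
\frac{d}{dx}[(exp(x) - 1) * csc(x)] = -exp(x)*cot(x)*csc(x) + exp(x)*csc(x) + cot(x)*csc(x)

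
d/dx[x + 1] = 1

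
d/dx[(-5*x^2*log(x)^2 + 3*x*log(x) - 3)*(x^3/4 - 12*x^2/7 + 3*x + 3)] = -25*x^4*log(x)^2/4 - 5*x^4*log(x)/2 + 240*x^3*log(x)^2/7 + 141*x^3*log(x)/7 + 3*x^3/4 - 45*x^2*log(x)^2 - 318*x^2*log(x)/7 - 207*x^2/28 - 30*x*log(x)^2 - 12*x*log(x) + 135*x/7 + 9*log(x)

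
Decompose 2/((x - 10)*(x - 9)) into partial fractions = -2/(x - 9) + 2/(x - 10)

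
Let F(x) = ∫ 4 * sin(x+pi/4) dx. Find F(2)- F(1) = 4*cos(pi/4 + 1) - 4*cos(pi/4 + 2)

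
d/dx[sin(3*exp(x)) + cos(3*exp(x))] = 3*sqrt(2)*exp(x)*cos(3*exp(x) + pi/4)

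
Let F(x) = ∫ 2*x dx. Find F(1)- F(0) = 1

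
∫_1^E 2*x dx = -1 + exp(2)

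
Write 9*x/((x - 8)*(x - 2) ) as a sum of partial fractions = -3/(x - 2) + 12/(x - 8)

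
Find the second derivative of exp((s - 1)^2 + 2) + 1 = 4*s^2*exp(s^2 - 2*s + 3) - 8*s*exp(s^2 - 2*s + 3) + 6*exp(s^2 - 2*s + 3)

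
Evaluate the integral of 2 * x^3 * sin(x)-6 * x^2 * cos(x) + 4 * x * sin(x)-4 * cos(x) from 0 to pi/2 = 0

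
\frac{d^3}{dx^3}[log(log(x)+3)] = (2*log(x)^2 + 15*log(x) + 29)/(x^3*log(x)^3 + 9*x^3*log(x)^2 + 27*x^3*log(x) + 27*x^3)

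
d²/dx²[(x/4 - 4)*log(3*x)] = (x + 16)/(4*x^2)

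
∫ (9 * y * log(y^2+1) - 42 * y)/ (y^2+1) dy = 3*(3*log(y^2 + 1) - 28)*log(y^2 + 1)/4 + C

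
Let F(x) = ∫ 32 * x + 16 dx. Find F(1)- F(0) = 32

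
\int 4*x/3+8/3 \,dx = 2*x^2/3 + 8*x/3 + C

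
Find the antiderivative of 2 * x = x^2 + C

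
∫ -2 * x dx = -x^2 + C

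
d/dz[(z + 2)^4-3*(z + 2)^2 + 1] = 4*z^3 + 24*z^2 + 42*z + 20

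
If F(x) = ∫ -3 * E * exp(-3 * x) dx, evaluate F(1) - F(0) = -E + exp(-2)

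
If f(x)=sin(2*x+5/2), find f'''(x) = -8*cos(2*x + 5/2)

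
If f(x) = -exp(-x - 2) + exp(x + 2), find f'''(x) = (exp(2*x + 4) + 1)*exp(-x - 2)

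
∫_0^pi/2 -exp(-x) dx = -1 + exp(-pi/2)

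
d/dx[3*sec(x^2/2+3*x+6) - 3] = 3*x*tan(x^2/2 + 3*x + 6)*sec(x^2/2 + 3*x + 6) + 9*tan(x^2/2 + 3*x + 6)*sec(x^2/2 + 3*x + 6)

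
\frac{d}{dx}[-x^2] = -2*x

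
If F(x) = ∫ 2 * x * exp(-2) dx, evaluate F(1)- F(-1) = 0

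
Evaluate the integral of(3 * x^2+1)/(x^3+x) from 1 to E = -log(4) + log(2*E + 2*exp(3))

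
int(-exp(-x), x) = exp(-x) + C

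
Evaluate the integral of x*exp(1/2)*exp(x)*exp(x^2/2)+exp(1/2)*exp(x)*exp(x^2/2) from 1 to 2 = -exp(2) + exp(9/2)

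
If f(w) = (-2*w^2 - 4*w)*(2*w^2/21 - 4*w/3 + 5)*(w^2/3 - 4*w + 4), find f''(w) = -40*w^4/21 + 640*w^3/21 - 2888*w^2/21 + 888*w/7 + 368/3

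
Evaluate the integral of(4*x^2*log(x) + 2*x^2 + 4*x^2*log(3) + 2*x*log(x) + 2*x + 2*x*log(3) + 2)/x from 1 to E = -6*log(3) + (2 + 2*E + 2*exp(2))*log(3*E)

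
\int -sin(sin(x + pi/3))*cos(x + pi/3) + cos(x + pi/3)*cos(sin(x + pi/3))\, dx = sqrt(2)*sin(sin(x + pi/3) + pi/4) + C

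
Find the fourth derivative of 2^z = 2^z*log(2)^4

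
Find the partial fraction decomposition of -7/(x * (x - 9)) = -7/(9*(x - 9)) + 7/(9*x)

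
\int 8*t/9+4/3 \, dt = 4*t^2/9 + 4*t/3 + C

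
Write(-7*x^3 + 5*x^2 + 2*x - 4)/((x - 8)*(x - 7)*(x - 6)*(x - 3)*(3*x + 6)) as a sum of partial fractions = 17/(2700*(x + 2)) + 71/(450*(x - 3)) - 331/(36*(x - 6)) + 1073/(54*(x - 7)) - 271/(25*(x - 8))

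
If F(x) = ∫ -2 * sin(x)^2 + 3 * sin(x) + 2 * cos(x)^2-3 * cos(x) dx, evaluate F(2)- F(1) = -4*sin(2) + sin(4) - 3*cos(2) + 3*sqrt(2)*sin(pi/4 + 1)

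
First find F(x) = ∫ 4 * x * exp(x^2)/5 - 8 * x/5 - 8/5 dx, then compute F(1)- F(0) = -14/5 + 2*E/5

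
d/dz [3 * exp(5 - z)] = -3*exp(5 - z)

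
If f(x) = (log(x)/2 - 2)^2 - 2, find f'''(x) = (2*log(x) - 11)/(2*x^3)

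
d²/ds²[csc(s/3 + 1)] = (-1 + 2/sin(s/3 + 1)^2)/(9*sin(s/3 + 1))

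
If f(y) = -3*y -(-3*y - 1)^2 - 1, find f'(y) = -18*y - 9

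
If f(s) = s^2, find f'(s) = 2*s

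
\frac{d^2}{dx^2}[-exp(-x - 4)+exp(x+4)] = (exp(2*x + 8) - 1)*exp(-x - 4)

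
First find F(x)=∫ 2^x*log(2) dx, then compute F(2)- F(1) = 2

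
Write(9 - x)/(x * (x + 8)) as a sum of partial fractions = -17/(8*(x + 8)) + 9/(8*x)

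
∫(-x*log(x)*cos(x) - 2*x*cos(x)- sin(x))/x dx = (-log(x) - 2)*sin(x) + C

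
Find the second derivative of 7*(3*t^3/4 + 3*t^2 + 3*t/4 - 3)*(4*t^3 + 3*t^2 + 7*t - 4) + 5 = 630*t^4 + 1995*t^3 + 1449*t^2 + 693*t/2 - 441/2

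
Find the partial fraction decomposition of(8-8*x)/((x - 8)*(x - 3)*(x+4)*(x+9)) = -4/(51*(x + 9)) + 2/(21*(x + 4)) + 4/(105*(x - 3)) - 14/(255*(x - 8))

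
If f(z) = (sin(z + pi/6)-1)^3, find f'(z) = 3*sin(z + pi/6)^2*cos(z + pi/6) - 3*sin(2*z + pi/3) + 3*cos(z + pi/6)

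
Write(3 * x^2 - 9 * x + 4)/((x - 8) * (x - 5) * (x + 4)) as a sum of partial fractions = 22/(27*(x + 4)) - 34/(27*(x - 5)) + 31/(9*(x - 8))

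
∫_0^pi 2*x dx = pi^2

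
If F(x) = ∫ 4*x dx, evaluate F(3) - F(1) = 16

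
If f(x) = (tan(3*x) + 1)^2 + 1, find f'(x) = 6*(sin(3*x)/cos(3*x) + 1)/cos(3*x)^2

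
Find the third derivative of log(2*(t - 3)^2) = 4/(t^3 - 9*t^2 + 27*t - 27)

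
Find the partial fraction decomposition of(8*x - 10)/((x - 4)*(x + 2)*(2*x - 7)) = -72/(11*(2*x - 7)) - 13/(33*(x + 2)) + 11/(3*(x - 4))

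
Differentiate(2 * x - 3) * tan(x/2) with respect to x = x/cos(x/2)^2 + 2*tan(x/2) - 3/(2*cos(x/2)^2)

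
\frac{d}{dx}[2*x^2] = 4*x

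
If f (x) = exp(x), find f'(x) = exp(x)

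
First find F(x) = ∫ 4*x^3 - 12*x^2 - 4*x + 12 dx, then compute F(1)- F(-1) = 16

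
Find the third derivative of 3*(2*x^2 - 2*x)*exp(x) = 6*x^2*exp(x) + 30*x*exp(x) + 18*exp(x)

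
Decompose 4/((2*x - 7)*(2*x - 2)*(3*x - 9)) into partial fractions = 8/(15*(2*x - 7)) + 1/(15*(x - 1)) - 1/(3*(x - 3))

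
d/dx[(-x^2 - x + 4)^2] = 4*x^3 + 6*x^2 - 14*x - 8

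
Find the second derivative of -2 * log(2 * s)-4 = 2/s^2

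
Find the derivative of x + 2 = 1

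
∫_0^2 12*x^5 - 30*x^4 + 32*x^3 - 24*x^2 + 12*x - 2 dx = 20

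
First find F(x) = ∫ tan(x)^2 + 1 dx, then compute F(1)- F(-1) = 2*tan(1)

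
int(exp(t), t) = exp(t) + C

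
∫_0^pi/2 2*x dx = pi^2/4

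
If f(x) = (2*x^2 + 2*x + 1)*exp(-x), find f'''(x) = (-2*x^2 + 10*x - 7)*exp(-x)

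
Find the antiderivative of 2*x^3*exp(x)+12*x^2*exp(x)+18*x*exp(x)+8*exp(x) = 2*(x + 1)^3*exp(x) + C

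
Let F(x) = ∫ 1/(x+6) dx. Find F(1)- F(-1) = -log(5) + log(7)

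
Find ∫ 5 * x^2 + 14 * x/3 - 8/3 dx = 5*x^3/3 + 7*x^2/3 - 8*x/3 + C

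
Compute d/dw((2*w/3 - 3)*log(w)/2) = (2*w*log(w) + 2*w - 9)/(6*w)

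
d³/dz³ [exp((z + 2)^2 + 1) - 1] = 8*z^3*exp(z^2 + 4*z + 5) + 48*z^2*exp(z^2 + 4*z + 5) + 108*z*exp(z^2 + 4*z + 5) + 88*exp(z^2 + 4*z + 5)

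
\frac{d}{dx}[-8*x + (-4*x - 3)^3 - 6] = -192*x^2 - 288*x - 116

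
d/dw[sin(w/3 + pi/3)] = cos(w/3 + pi/3)/3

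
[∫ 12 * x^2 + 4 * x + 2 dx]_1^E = -8 + 2*E + 2*exp(2) + 4*exp(3)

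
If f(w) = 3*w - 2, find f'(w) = 3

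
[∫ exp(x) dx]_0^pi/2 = -1 + exp(pi/2)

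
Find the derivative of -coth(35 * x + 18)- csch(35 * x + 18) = 35*(cosh(35*x + 18) + 1)/sinh(35*x + 18)^2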